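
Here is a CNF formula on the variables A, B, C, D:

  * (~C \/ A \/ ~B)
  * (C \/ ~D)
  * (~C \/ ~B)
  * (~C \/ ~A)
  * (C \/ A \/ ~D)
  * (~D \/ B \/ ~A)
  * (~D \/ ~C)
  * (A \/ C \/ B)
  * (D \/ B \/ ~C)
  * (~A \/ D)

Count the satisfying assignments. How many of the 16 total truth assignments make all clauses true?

1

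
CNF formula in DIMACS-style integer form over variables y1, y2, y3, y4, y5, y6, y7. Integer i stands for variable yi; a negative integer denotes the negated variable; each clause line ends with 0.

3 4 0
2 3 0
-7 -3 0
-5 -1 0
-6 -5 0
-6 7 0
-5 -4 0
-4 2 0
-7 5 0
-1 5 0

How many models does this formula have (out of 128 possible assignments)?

Satisfying assignments:
  y1=0 y2=0 y3=1 y4=0 y5=0 y6=0 y7=0
  y1=0 y2=0 y3=1 y4=0 y5=1 y6=0 y7=0
  y1=0 y2=1 y3=0 y4=1 y5=0 y6=0 y7=0
  y1=0 y2=1 y3=1 y4=0 y5=0 y6=0 y7=0
  y1=0 y2=1 y3=1 y4=0 y5=1 y6=0 y7=0
  y1=0 y2=1 y3=1 y4=1 y5=0 y6=0 y7=0
Count: 6.

6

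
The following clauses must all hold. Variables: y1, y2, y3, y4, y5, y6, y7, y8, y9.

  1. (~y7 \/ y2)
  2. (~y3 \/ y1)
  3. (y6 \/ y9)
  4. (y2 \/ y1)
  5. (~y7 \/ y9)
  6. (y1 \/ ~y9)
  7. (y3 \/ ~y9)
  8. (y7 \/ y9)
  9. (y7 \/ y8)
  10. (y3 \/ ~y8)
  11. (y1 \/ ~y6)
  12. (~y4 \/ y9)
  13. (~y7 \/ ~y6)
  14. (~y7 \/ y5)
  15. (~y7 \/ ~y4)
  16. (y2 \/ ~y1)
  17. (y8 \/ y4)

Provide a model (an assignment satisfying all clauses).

y1=1, y2=1, y3=1, y4=1, y5=1, y6=0, y7=0, y8=1, y9=1

y2 occurs only positively in the remaining clauses — set y2 = True.
y5 occurs only positively in the remaining clauses — set y5 = True.
Branch on y1: take y1 = True.
Set y3 = True and propagate.
Branch on y4: take y4 = True.
  then y9 is forced to True.
  then y7 is forced to False.
  then y8 is forced to True.
y6 is now unconstrained; take y6 = False.
Every clause has at least one true literal under this assignment.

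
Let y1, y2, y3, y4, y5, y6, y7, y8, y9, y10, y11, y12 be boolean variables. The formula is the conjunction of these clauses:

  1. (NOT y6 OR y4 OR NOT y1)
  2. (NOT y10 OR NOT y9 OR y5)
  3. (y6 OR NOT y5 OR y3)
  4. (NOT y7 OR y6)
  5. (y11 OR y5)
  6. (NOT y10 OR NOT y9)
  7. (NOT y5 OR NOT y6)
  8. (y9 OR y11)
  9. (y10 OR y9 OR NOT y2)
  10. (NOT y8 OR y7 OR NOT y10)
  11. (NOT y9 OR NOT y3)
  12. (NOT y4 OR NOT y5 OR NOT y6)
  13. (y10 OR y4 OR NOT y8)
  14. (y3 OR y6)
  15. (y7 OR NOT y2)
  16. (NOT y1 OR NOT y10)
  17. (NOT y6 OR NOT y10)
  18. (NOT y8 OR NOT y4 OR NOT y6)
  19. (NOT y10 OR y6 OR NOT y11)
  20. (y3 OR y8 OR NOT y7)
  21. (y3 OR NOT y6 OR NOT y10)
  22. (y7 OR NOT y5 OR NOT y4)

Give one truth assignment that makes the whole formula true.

y1=T  y2=F  y3=T  y4=F  y5=F  y6=F  y7=F  y8=F  y9=F  y10=F  y11=T  y12=T

Check each clause:
  1. (NOT y6 OR y4 OR NOT y1) — NOT y6 is true.
  2. (NOT y10 OR NOT y9 OR y5) — NOT y10 is true.
  3. (y3 OR y6 OR NOT y5) — y3 is true.
  4. (y6 OR NOT y7) — NOT y7 is true.
  5. (y5 OR y11) — y11 is true.
  6. (NOT y10 OR NOT y9) — NOT y10 is true.
  7. (NOT y5 OR NOT y6) — NOT y6 is true.
  8. (y9 OR y11) — y11 is true.
  9. (NOT y2 OR y10 OR y9) — NOT y2 is true.
  10. (NOT y8 OR NOT y10 OR y7) — NOT y8 is true.
  11. (NOT y3 OR NOT y9) — NOT y9 is true.
  12. (NOT y5 OR NOT y6 OR NOT y4) — NOT y6 is true.
  13. (NOT y8 OR y10 OR y4) — NOT y8 is true.
  14. (y3 OR y6) — y3 is true.
  15. (y7 OR NOT y2) — NOT y2 is true.
  16. (NOT y1 OR NOT y10) — NOT y10 is true.
  17. (NOT y10 OR NOT y6) — NOT y6 is true.
  18. (NOT y6 OR NOT y8 OR NOT y4) — NOT y8 is true.
  19. (NOT y10 OR NOT y11 OR y6) — NOT y10 is true.
  20. (y3 OR NOT y7 OR y8) — NOT y7 is true.
  21. (NOT y10 OR y3 OR NOT y6) — NOT y6 is true.
  22. (NOT y5 OR y7 OR NOT y4) — NOT y5 is true.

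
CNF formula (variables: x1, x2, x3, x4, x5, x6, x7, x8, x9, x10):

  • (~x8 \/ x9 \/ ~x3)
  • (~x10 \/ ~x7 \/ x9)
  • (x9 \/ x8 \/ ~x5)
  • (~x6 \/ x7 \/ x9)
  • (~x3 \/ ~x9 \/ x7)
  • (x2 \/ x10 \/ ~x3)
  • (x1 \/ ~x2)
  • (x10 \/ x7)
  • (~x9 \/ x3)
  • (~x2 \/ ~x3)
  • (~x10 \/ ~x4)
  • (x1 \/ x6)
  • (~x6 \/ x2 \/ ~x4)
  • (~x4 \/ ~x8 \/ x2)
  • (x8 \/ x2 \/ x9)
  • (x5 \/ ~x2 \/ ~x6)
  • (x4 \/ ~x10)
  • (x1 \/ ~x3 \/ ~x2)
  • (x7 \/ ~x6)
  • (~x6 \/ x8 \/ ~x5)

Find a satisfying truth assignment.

x1 occurs only positively in the remaining clauses — set x1 = True.
Try x2 = False.
Branch on x3: take x3 = False.
  then x9 is forced to False.
  then x8 is forced to True.
  then x4 is forced to False.
  then x10 is forced to False.
  then x7 is forced to True.
x5, x6 are now unconstrained; take x5 = False, x6 = True.
Every clause has at least one true literal under this assignment.

x1=1, x2=0, x3=0, x4=0, x5=0, x6=1, x7=1, x8=1, x9=0, x10=0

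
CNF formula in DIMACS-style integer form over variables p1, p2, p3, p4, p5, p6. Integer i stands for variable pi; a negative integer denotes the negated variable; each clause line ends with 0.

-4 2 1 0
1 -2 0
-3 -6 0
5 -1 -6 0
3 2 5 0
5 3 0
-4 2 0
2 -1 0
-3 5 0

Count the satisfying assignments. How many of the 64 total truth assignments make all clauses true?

Case analysis on p2 and p1:
  p2=1, p1=1: p4 free; 3 ways for (p3,p5,p6) × 2^1 = 6.
  p2=1, p1=0: a clause becomes empty — 0.
  p2=0, p1=1: a clause becomes empty — 0.
  p2=0, p1=0: remaining (p3,p4,p5,p6) ∈ {(0,0,1,0); (0,0,1,1); (1,0,1,0)} — 3.
Total: 6 + 0 + 0 + 3 = 9.

9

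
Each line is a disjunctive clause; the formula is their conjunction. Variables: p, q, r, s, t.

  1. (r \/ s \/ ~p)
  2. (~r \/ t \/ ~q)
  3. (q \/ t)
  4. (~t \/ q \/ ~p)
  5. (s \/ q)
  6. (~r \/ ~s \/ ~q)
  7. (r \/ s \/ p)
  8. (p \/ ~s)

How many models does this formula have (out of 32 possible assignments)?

The models are:
  p=F q=T r=T s=F t=T
  p=T q=T r=F s=T t=F
  p=T q=T r=F s=T t=T
  p=T q=T r=T s=F t=T
Count: 4.

4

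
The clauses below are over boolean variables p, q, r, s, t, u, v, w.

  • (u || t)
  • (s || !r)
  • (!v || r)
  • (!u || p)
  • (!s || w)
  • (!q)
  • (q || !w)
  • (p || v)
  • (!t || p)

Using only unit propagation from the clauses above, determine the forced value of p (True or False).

True

(!q) is a unit clause: q = False.
From (q || !w) and q = False: w = False.
(w || !s): since w = False, the clause reduces to (!s). s = False.
From (!r || s) and s = False: r = False.
(r || !v) with r = False leaves only !v, so v = False.
(v || p): since v = False, the clause reduces to (p). p = True.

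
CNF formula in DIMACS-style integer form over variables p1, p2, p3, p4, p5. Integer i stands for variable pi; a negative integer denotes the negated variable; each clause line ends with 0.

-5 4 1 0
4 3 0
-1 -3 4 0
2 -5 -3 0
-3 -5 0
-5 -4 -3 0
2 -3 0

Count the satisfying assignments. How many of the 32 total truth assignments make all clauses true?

Split on p3, then p4.
  p3=1, p4=1: remaining (p1,p2,p5) ∈ {(0,1,0); (1,1,0)} — 2.
  p3=1, p4=0: remaining (p1,p2,p5) ∈ {(0,1,0)} — 1.
  p3=0, p4=1: p1, p2, p5 free → 2^3 = 8.
  p3=0, p4=0: a clause becomes empty — 0.
Total: 2 + 1 + 8 + 0 = 11.

11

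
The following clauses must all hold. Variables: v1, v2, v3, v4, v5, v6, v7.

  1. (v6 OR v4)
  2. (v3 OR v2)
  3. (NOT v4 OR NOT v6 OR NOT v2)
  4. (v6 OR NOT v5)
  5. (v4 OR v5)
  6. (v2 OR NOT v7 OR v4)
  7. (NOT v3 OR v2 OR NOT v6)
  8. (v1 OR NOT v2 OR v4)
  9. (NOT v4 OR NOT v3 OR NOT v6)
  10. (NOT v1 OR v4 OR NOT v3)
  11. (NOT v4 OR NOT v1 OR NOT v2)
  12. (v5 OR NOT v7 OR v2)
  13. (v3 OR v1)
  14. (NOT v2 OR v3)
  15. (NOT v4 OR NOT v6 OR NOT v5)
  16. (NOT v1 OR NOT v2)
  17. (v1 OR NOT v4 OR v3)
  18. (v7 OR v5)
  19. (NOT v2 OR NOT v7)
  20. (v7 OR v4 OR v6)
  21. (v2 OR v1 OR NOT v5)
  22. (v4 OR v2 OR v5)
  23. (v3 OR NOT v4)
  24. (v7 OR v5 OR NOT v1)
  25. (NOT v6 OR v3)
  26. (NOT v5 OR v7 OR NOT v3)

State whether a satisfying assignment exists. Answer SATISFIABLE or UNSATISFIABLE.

UNSATISFIABLE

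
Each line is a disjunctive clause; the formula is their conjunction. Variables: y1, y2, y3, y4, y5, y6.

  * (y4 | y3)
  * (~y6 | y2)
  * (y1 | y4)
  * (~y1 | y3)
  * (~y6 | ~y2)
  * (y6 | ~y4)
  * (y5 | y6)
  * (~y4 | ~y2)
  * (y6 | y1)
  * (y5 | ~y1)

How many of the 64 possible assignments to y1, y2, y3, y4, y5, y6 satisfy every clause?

2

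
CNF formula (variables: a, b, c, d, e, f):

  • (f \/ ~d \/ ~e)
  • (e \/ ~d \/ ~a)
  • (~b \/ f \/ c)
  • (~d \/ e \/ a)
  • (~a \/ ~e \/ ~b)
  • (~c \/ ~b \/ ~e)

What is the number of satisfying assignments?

28

Split on e, then a.
  e=1, a=1: c free; 3 ways for (b,d,f) × 2^1 = 6.
  e=1, a=0: 8 of the 16 assignments to (b,c,d,f) work.
  e=0, a=1: 7 of the 16 assignments to (b,c,d,f) work.
  e=0, a=0: 7 of the 16 assignments to (b,c,d,f) work.
Total: 6 + 8 + 7 + 7 = 28.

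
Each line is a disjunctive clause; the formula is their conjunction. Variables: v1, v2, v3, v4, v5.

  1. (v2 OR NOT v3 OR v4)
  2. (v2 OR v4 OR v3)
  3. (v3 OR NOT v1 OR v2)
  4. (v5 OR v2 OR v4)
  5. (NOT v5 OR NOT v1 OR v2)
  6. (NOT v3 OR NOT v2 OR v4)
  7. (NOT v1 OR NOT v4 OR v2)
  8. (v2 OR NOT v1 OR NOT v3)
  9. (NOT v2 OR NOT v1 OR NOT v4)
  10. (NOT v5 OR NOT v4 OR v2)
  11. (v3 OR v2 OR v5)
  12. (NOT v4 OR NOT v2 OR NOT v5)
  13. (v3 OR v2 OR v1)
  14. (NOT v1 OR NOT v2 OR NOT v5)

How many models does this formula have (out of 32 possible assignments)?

The models are:
  v1=0 v2=0 v3=1 v4=1 v5=0
  v1=0 v2=1 v3=0 v4=0 v5=0
  v1=0 v2=1 v3=0 v4=0 v5=1
  v1=0 v2=1 v3=0 v4=1 v5=0
  v1=0 v2=1 v3=1 v4=1 v5=0
  v1=1 v2=1 v3=0 v4=0 v5=0
That's 6 in total.

6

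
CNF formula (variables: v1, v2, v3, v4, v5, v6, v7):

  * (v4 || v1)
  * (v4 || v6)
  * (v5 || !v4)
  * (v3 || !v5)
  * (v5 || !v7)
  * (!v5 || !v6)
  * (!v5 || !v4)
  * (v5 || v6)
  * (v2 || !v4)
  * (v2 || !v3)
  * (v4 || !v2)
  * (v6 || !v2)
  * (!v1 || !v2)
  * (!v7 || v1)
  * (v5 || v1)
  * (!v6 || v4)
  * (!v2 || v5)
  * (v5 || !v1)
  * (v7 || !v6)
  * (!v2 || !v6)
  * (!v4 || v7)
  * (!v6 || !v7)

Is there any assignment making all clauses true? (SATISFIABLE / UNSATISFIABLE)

v5 = True:
  propagation gives v3=True, v6=False, v4=True; an empty clause results — contradiction.
v5 = False:
  propagation gives v4=False, v1=True; an empty clause results — contradiction.
Every branch closes, so no satisfying assignment exists.

UNSATISFIABLE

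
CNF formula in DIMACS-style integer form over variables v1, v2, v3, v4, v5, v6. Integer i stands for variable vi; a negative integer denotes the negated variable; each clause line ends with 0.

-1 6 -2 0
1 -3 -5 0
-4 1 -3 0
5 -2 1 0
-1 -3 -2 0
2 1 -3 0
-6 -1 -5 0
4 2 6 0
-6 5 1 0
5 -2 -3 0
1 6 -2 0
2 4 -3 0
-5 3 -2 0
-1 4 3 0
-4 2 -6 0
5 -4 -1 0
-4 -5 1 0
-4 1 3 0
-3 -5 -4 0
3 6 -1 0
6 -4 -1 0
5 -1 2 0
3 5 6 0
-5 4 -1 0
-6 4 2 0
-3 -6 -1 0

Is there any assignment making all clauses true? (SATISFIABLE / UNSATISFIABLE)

v1 = True:
  v2 = True:
    propagation gives v6=True, v3=False, v5=False, v4=True; an empty clause results — contradiction.
  v2 = False:
    propagation gives v5=True, v6=False, v4=True; an empty clause results — contradiction.
v1 = False:
  v2 = True:
    propagation gives v5=True, v3=False; an empty clause results — contradiction.
  v2 = False:
    propagation gives v3=False, v4=False, v6=True; an empty clause results — contradiction.
Every branch closes, so no satisfying assignment exists.

UNSATISFIABLE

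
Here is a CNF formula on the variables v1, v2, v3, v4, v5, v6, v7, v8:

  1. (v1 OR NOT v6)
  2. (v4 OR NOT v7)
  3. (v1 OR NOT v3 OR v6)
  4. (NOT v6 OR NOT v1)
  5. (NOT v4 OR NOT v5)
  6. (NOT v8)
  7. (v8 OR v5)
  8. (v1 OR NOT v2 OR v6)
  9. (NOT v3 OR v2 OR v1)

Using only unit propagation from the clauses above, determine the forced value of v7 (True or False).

(NOT v8) is a unit clause: v8 = False.
In (v8 OR v5), v8 is now false; v5 must hold, so v5 = True.
From (NOT v5 OR NOT v4) and v5 = True: v4 = False.
From (v4 OR NOT v7) and v4 = False: v7 = False.

False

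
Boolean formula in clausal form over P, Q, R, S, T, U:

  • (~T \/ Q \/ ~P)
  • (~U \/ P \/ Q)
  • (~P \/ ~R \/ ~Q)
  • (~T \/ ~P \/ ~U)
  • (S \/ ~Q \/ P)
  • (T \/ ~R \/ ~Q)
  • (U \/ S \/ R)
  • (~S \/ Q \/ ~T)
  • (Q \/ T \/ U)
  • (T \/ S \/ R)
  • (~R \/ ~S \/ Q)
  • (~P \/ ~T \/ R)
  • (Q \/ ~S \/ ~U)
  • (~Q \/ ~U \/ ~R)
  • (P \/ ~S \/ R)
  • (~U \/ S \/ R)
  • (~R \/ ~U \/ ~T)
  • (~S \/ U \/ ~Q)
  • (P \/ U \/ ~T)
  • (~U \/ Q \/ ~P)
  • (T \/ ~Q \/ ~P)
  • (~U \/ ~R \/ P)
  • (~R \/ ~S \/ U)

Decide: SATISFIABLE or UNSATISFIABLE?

Q = True:
  R = True:
    propagation gives P=False, S=True, T=True, U=False; an empty clause results — contradiction.
  R = False:
    P = True:
      propagation gives T=False; contradiction.
    P = False:
      propagation gives S=True; contradiction.
Q = False:
  U = True:
    propagation gives P=True; an empty clause results — contradiction.
  U = False:
    propagation gives T=True, P=False; an empty clause results — contradiction.
Every branch closes, so no satisfying assignment exists.

UNSATISFIABLE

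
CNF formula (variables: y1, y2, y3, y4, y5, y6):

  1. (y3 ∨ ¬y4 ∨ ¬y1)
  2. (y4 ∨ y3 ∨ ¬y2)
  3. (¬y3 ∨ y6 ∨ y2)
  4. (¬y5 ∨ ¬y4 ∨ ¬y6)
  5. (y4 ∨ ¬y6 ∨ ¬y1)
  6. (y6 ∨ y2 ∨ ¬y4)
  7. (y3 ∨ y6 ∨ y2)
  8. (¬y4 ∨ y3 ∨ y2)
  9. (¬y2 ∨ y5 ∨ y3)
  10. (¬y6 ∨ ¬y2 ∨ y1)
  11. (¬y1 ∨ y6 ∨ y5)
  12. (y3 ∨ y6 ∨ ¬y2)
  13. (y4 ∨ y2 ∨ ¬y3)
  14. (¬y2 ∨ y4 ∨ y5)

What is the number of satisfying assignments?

Split on y2, then y3.
  y2=T, y3=T: 6 of the 16 assignments to (y1,y4,y5,y6) work.
  y2=T, y3=F: a clause becomes empty — 0.
  y2=F, y3=T: remaining (y1,y4,y5,y6) ∈ {(F,T,F,T); (T,T,F,T)} — 2.
  y2=F, y3=F: remaining (y1,y4,y5,y6) ∈ {(F,F,F,T); (F,F,T,T)} — 2.
Total: 6 + 0 + 2 + 2 = 10.

10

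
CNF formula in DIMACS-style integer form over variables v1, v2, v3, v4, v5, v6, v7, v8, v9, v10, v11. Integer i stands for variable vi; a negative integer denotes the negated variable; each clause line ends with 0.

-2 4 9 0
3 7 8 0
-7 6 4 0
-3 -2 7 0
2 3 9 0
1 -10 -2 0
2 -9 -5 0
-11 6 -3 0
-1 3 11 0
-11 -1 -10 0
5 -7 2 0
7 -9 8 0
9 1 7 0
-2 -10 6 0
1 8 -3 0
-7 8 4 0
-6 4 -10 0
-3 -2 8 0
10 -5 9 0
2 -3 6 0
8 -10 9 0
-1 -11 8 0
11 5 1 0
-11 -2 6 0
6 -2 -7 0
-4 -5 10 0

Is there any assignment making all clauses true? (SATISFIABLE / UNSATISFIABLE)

SATISFIABLE

v8 occurs only positively in the remaining clauses — set v8 = True.
Branch on v1: take v1 = True.
Set v2 = True and propagate.
For the remaining variables, v3 = True, v4 = True, v5 = False, v6 = True, v7 = True, v9 = False, v10 = True, v11 = False works.
Every clause has at least one true literal under this assignment.
So v1=T, v2=T, v3=T, v4=T, v5=F, v6=T, v7=T, v8=T, v9=F, v10=T, v11=F is a satisfying assignment.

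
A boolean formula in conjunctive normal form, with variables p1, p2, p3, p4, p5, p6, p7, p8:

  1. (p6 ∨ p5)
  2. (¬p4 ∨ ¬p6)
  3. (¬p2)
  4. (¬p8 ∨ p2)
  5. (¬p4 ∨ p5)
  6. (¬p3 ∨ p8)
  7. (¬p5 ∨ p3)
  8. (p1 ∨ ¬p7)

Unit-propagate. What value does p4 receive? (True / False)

(¬p2) is a unit clause: p2 = False.
(¬p8 ∨ p2): since p2 = False, the clause reduces to (¬p8). p8 = False.
(p8 ∨ ¬p3) with p8 = False leaves only ¬p3, so p3 = False.
In (¬p5 ∨ p3), p3 is now false; ¬p5 must hold, so p5 = False.
(p5 ∨ p6) with p5 = False leaves only p6, so p6 = True.
(¬p4 ∨ ¬p6): since p6 = True, the clause reduces to (¬p4). p4 = False.

False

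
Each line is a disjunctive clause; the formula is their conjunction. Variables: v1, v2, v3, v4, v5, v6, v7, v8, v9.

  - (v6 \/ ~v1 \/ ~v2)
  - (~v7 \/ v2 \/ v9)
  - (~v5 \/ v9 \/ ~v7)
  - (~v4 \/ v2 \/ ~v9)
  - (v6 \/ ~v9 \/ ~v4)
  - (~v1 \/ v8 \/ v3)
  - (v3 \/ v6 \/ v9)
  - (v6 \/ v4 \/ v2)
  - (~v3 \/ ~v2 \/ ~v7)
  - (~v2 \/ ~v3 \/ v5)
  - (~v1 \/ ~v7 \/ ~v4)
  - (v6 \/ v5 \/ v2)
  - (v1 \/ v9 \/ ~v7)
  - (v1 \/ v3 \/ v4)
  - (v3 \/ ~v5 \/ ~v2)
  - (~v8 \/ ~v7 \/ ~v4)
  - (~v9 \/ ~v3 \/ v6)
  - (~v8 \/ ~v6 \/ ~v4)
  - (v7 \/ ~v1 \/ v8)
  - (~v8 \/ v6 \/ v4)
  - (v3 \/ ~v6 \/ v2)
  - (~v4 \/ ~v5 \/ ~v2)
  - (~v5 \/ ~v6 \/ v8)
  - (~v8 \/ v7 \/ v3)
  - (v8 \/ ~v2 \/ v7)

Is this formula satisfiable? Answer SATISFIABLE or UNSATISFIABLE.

SATISFIABLE

Try v1 = False.
Try v2 = True.
The remaining clauses are satisfied by v3 = True, v4 = False, v5 = True, v6 = True, v7 = False, v8 = True, v9 = True.
So v1=False, v2=True, v3=True, v4=False, v5=True, v6=True, v7=False, v8=True, v9=True is a satisfying assignment.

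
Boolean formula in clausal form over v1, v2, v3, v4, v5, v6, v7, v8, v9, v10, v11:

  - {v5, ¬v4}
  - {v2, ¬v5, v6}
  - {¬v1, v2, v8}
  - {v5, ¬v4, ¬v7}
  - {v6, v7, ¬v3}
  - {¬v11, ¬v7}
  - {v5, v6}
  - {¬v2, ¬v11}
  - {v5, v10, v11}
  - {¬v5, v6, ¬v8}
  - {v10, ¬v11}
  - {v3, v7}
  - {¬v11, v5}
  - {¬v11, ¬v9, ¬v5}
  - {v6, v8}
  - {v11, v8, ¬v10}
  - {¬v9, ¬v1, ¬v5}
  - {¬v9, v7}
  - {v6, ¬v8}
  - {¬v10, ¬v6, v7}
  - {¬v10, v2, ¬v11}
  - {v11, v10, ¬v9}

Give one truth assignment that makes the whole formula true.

v1=F, v2=T, v3=T, v4=F, v5=F, v6=T, v7=T, v8=T, v9=T, v10=T, v11=F

Pure literal: v1 appears only negated; assign v1 = False.
v4 occurs only negated in the remaining clauses — set v4 = False.
Branch on v2: take v2 = True.
  then v11 is forced to False.
Branch on v3: take v3 = True.
For the remaining variables, v5 = False, v6 = True, v7 = True, v8 = True, v9 = True, v10 = True works.
Every clause has at least one true literal under this assignment.
Check each clause:
  1. {v5, ¬v4} — ¬v4 is true.
  2. {v6, ¬v5, v2} — v2 is true.
  3. {v8, ¬v1, v2} — v8 is true.
  4. {¬v4, v5, ¬v7} — ¬v4 is true.
  5. {¬v3, v6, v7} — v6 is true.
  6. {¬v11, ¬v7} — ¬v11 is true.
  7. {v5, v6} — v6 is true.
  8. {¬v2, ¬v11} — ¬v11 is true.
  9. {v11, v5, v10} — v10 is true.
  10. {¬v8, v6, ¬v5} — ¬v5 is true.
  11. {¬v11, v10} — v10 is true.
  12. {v3, v7} — v3 is true.
  13. {¬v11, v5} — ¬v11 is true.
  14. {¬v5, ¬v9, ¬v11} — ¬v5 is true.
  15. {v6, v8} — v8 is true.
  16. {v8, ¬v10, v11} — v8 is true.
  17. {¬v1, ¬v5, ¬v9} — ¬v5 is true.
  18. {v7, ¬v9} — v7 is true.
  19. {¬v8, v6} — v6 is true.
  20. {¬v10, v7, ¬v6} — v7 is true.
  21. {¬v11, ¬v10, v2} — v2 is true.
  22. {v10, ¬v9, v11} — v10 is true.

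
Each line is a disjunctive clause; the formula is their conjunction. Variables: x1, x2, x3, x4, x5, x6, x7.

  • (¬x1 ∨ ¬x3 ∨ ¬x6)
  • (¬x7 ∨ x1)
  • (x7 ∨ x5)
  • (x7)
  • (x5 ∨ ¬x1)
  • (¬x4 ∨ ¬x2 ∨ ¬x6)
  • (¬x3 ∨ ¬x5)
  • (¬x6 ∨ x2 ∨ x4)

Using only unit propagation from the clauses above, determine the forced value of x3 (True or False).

False

(x7) stands alone — x7 = True.
(¬x7 ∨ x1): since x7 = True, the clause reduces to (x1). x1 = True.
In (¬x1 ∨ x5), ¬x1 is now false; x5 must hold, so x5 = True.
In (¬x5 ∨ ¬x3), ¬x5 is now false; ¬x3 must hold, so x3 = False.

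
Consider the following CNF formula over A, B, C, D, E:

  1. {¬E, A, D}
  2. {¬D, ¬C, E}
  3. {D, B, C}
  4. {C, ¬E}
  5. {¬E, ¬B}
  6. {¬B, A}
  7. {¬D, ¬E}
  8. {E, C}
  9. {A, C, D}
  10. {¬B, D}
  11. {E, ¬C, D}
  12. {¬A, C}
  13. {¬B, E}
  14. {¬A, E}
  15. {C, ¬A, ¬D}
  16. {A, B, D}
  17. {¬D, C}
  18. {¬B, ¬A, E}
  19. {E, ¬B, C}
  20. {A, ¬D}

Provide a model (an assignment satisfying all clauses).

A=T, B=F, C=T, D=F, E=T

Check each clause:
  1. {A, ¬E, D} — A is true.
  2. {E, ¬D, ¬C} — E is true.
  3. {C, B, D} — C is true.
  4. {¬E, C} — C is true.
  5. {¬B, ¬E} — ¬B is true.
  6. {A, ¬B} — A is true.
  7. {¬D, ¬E} — ¬D is true.
  8. {E, C} — C is true.
  9. {D, A, C} — A is true.
  10. {¬B, D} — ¬B is true.
  11. {D, ¬C, E} — E is true.
  12. {¬A, C} — C is true.
  13. {E, ¬B} — E is true.
  14. {E, ¬A} — E is true.
  15. {¬A, C, ¬D} — C is true.
  16. {D, A, B} — A is true.
  17. {¬D, C} — C is true.
  18. {E, ¬B, ¬A} — E is true.
  19. {C, E, ¬B} — C is true.
  20. {A, ¬D} — A is true.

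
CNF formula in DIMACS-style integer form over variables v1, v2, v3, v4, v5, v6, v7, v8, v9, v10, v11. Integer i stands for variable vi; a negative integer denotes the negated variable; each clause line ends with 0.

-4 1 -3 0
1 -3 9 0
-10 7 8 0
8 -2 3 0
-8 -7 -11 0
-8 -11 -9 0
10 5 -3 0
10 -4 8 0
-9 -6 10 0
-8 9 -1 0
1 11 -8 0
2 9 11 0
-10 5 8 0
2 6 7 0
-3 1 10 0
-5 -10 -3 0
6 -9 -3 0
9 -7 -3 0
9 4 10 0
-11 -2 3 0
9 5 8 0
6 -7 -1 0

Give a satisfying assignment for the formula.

v1=1, v2=0, v3=0, v4=1, v5=0, v6=1, v7=1, v8=1, v9=1, v10=1, v11=0

Branch on v1: take v1 = True.
Try v2 = False.
Try v3 = False.
The remaining clauses are satisfied by v4 = True, v5 = False, v6 = True, v7 = True, v8 = True, v9 = True, v10 = True, v11 = False.
Every clause has at least one true literal under this assignment.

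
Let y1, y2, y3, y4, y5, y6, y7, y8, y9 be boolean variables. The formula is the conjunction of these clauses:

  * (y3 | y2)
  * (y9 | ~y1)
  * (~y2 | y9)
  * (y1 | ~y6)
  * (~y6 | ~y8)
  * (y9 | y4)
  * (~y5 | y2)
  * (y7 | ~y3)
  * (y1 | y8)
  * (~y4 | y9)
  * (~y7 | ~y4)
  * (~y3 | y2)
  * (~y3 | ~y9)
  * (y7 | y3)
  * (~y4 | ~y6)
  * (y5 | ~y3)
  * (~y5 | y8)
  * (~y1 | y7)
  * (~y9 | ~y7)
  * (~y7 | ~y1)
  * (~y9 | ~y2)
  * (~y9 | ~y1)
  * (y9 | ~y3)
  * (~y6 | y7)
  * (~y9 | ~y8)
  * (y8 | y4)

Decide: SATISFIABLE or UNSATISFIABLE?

y9 = True:
  propagation gives y3=False, y2=True; an empty clause results — contradiction.
y9 = False:
  propagation gives y1=False, y2=False, y3=True; an empty clause results — contradiction.
Every branch closes, so no satisfying assignment exists.

UNSATISFIABLE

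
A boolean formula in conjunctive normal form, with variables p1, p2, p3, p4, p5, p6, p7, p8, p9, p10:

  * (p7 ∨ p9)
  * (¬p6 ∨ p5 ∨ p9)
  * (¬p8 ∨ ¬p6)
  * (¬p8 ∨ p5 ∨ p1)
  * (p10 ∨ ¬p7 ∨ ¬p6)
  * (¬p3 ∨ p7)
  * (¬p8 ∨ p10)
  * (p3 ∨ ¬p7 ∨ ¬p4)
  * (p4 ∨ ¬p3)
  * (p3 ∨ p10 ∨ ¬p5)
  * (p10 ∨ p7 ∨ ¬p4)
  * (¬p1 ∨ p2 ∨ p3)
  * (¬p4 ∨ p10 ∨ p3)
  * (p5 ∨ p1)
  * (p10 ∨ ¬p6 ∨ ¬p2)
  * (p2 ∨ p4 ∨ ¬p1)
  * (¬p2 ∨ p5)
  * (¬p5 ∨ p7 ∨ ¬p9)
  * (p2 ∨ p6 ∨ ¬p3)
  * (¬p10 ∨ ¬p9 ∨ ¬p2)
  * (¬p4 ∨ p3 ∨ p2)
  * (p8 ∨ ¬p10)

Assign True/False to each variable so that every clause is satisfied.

Try p1 = True.
The remaining clauses are satisfied by p2 = True, p3 = False, p4 = False, p5 = True, p6 = False, p7 = True, p8 = True, p9 = False, p10 = True.

p1=1, p2=1, p3=0, p4=0, p5=1, p6=0, p7=1, p8=1, p9=0, p10=1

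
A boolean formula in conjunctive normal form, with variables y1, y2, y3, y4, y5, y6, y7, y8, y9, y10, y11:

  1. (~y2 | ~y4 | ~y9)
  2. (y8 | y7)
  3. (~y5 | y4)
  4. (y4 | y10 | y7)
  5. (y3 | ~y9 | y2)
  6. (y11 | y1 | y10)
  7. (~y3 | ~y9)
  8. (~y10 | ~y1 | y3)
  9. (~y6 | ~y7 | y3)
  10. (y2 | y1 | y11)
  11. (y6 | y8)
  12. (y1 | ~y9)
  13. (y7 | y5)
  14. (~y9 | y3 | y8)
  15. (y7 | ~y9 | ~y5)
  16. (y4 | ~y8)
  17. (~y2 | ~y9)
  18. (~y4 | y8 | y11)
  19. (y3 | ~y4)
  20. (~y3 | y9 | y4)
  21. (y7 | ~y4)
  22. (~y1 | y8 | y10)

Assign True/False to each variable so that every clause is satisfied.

Pure literal: y11 appears only positively; assign y11 = True.
Try y1 = True.
For the remaining variables, y2 = True, y3 = True, y4 = True, y5 = True, y6 = False, y7 = True, y8 = True, y9 = False, y10 = False works.
Check each clause:
  1. (~y4 | ~y2 | ~y9) — ~y9 is true.
  2. (y8 | y7) — y8 is true.
  3. (y4 | ~y5) — y4 is true.
  4. (y7 | y10 | y4) — y4 is true.
  5. (y2 | y3 | ~y9) — y2 is true.
  6. (y11 | y10 | y1) — y1 is true.
  7. (~y9 | ~y3) — ~y9 is true.
  8. (~y1 | y3 | ~y10) — y3 is true.
  9. (~y6 | y3 | ~y7) — ~y6 is true.
  10. (y2 | y11 | y1) — y1 is true.
  11. (y8 | y6) — y8 is true.
  12. (y1 | ~y9) — y1 is true.
  13. (y5 | y7) — y5 is true.
  14. (y8 | y3 | ~y9) — y8 is true.
  15. (~y9 | ~y5 | y7) — y7 is true.
  16. (~y8 | y4) — y4 is true.
  17. (~y2 | ~y9) — ~y9 is true.
  18. (y8 | ~y4 | y11) — y8 is true.
  19. (~y4 | y3) — y3 is true.
  20. (~y3 | y9 | y4) — y4 is true.
  21. (y7 | ~y4) — y7 is true.
  22. (~y1 | y10 | y8) — y8 is true.

y1=True  y2=True  y3=True  y4=True  y5=True  y6=False  y7=True  y8=True  y9=False  y10=False  y11=True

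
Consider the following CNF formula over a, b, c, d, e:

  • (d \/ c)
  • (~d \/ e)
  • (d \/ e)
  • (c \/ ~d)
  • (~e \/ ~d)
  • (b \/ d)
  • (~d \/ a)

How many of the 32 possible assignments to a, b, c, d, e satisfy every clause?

2

The models are:
  a=0 b=1 c=1 d=0 e=1
  a=1 b=1 c=1 d=0 e=1
That's 2 in total.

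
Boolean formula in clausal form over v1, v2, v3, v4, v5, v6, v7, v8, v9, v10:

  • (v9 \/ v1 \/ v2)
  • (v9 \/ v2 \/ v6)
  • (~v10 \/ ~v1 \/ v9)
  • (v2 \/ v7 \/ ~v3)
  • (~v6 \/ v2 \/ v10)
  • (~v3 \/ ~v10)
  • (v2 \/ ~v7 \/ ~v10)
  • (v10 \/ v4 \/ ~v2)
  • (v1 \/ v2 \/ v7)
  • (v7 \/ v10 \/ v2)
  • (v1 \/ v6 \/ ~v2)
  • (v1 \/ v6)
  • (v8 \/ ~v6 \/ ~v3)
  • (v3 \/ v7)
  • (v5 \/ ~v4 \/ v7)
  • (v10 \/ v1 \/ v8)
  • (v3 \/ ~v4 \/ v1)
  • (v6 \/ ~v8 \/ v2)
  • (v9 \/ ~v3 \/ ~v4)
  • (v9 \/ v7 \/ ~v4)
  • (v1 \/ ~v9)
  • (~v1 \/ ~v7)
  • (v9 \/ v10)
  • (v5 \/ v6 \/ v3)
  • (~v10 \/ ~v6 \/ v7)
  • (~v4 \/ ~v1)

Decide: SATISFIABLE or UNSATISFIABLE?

SATISFIABLE

Branch on v1: take v1 = False.
  then v6 is forced to True.
  then v9 is forced to False.
  then v2 is forced to True.
  then v10 is forced to True.
  then v3 is forced to False.
  then v7 is forced to True.
  then v4 is forced to False.
v5, v8 are now unconstrained; take v5 = False, v8 = True.
So v1=F, v2=T, v3=F, v4=F, v5=F, v6=T, v7=T, v8=T, v9=F, v10=T is a satisfying assignment.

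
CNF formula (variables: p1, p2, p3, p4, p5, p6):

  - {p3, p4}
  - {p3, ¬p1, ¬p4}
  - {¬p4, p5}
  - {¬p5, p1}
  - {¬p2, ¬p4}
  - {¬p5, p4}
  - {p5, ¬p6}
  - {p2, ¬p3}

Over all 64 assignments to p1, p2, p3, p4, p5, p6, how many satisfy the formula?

2

The models are:
  p1=0 p2=1 p3=1 p4=0 p5=0 p6=0
  p1=1 p2=1 p3=1 p4=0 p5=0 p6=0
Count: 2.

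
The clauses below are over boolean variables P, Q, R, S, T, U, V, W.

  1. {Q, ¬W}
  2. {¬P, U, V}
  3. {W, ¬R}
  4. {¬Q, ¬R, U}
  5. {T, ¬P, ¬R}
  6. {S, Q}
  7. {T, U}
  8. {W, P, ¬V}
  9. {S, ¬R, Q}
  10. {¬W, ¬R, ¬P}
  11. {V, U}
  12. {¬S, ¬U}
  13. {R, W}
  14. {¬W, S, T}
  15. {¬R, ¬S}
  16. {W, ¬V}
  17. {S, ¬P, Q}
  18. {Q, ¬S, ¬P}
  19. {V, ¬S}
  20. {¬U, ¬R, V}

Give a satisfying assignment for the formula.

P = True, Q = True, R = False, S = False, T = True, U = True, V = True, W = True

Check each clause:
  1. {Q, ¬W} — Q is true.
  2. {U, V, ¬P} — V is true.
  3. {¬R, W} — W is true.
  4. {U, ¬R, ¬Q} — ¬R is true.
  5. {T, ¬P, ¬R} — ¬R is true.
  6. {S, Q} — Q is true.
  7. {U, T} — T is true.
  8. {P, W, ¬V} — W is true.
  9. {Q, S, ¬R} — Q is true.
  10. {¬P, ¬R, ¬W} — ¬R is true.
  11. {V, U} — U is true.
  12. {¬S, ¬U} — ¬S is true.
  13. {W, R} — W is true.
  14. {T, ¬W, S} — T is true.
  15. {¬R, ¬S} — ¬S is true.
  16. {¬V, W} — W is true.
  17. {Q, ¬P, S} — Q is true.
  18. {¬S, ¬P, Q} — Q is true.
  19. {¬S, V} — ¬S is true.
  20. {¬U, ¬R, V} — ¬R is true.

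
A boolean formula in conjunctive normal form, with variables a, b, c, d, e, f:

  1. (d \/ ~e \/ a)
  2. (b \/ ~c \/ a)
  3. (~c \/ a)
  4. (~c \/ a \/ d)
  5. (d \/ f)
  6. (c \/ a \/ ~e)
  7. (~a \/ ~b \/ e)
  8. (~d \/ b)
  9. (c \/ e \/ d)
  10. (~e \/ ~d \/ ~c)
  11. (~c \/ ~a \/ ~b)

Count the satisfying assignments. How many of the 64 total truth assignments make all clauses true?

8

Case analysis on a and c:
  a=T, c=T: remaining (b,d,e,f) ∈ {(F,F,F,T); (F,F,T,T)} — 2.
  a=T, c=F: remaining (b,d,e,f) ∈ {(F,F,T,T); (T,F,T,T); (T,T,T,F); (T,T,T,T)} — 4.
  a=F, c=T: a clause becomes empty — 0.
  a=F, c=F: remaining (b,d,e,f) ∈ {(T,T,F,F); (T,T,F,T)} — 2.
Total: 2 + 4 + 0 + 2 = 8.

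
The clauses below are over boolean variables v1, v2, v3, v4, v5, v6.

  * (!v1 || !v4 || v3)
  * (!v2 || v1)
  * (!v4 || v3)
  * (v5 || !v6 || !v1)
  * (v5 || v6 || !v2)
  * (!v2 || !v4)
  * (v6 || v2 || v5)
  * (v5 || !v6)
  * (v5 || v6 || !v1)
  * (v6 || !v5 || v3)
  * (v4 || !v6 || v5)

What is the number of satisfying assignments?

13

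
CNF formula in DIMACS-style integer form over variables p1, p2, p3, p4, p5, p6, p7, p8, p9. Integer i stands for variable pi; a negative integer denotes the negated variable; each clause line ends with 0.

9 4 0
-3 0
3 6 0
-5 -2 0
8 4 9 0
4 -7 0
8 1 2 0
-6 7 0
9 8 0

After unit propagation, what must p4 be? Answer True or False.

(NOT p3) is a unit clause: p3 = False.
In (p3 OR p6), p3 is now false; p6 must hold, so p6 = True.
From (p7 OR NOT p6) and p6 = True: p7 = True.
(NOT p7 OR p4): since p7 = True, the clause reduces to (p4). p4 = True.

True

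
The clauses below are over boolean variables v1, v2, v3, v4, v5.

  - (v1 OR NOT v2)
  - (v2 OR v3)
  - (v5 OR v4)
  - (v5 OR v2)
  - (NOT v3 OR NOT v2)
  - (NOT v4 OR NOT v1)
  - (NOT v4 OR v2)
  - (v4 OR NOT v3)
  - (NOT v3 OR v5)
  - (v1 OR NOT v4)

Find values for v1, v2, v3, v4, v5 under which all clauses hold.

v1=True  v2=True  v3=False  v4=False  v5=True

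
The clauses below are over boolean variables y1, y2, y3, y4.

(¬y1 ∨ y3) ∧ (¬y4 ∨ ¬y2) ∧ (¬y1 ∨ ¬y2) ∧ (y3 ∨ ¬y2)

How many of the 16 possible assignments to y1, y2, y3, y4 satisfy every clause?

7

Split on y2, then y1.
  y2=T, y1=T: a clause becomes empty — 0.
  y2=T, y1=F: remaining (y3,y4) ∈ {(T,F)} — 1.
  y2=F, y1=T: remaining (y3,y4) ∈ {(T,F); (T,T)} — 2.
  y2=F, y1=F: remaining (y3,y4) ∈ {(F,F); (F,T); (T,F); (T,T)} — 4.
Total: 0 + 1 + 2 + 4 = 7.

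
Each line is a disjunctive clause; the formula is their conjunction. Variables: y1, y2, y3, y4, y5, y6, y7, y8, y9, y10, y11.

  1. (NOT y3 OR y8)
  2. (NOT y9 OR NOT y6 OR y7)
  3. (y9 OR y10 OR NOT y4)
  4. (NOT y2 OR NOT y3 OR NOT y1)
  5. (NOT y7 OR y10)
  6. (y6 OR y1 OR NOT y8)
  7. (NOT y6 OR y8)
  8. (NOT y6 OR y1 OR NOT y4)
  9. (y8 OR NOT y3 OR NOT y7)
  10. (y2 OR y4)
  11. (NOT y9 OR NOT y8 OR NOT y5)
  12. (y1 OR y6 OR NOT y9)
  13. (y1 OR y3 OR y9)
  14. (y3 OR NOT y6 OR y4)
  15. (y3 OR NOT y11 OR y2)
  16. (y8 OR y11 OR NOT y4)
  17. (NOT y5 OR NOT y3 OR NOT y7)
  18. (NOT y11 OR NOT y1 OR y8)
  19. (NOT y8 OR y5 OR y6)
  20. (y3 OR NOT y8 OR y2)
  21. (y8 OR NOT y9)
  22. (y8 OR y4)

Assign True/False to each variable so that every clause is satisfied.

y1 = True, y2 = True, y3 = False, y4 = False, y5 = True, y6 = False, y7 = False, y8 = True, y9 = False, y10 = True, y11 = False

Check each clause:
  1. (NOT y3 OR y8) — y8 is true.
  2. (y7 OR NOT y9 OR NOT y6) — NOT y6 is true.
  3. (y10 OR NOT y4 OR y9) — y10 is true.
  4. (NOT y2 OR NOT y3 OR NOT y1) — NOT y3 is true.
  5. (y10 OR NOT y7) — NOT y7 is true.
  6. (y6 OR NOT y8 OR y1) — y1 is true.
  7. (NOT y6 OR y8) — y8 is true.
  8. (y1 OR NOT y4 OR NOT y6) — y1 is true.
  9. (y8 OR NOT y3 OR NOT y7) — y8 is true.
  10. (y4 OR y2) — y2 is true.
  11. (NOT y5 OR NOT y8 OR NOT y9) — NOT y9 is true.
  12. (y1 OR y6 OR NOT y9) — y1 is true.
  13. (y9 OR y1 OR y3) — y1 is true.
  14. (y3 OR y4 OR NOT y6) — NOT y6 is true.
  15. (y2 OR y3 OR NOT y11) — y2 is true.
  16. (NOT y4 OR y8 OR y11) — y8 is true.
  17. (NOT y5 OR NOT y3 OR NOT y7) — NOT y7 is true.
  18. (NOT y11 OR NOT y1 OR y8) — y8 is true.
  19. (NOT y8 OR y5 OR y6) — y5 is true.
  20. (NOT y8 OR y3 OR y2) — y2 is true.
  21. (NOT y9 OR y8) — y8 is true.
  22. (y8 OR y4) — y8 is true.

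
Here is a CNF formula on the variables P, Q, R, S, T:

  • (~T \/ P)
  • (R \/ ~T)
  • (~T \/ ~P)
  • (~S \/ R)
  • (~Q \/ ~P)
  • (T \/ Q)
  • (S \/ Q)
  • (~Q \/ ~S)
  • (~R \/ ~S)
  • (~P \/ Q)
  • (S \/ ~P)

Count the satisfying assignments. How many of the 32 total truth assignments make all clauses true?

2

The models are:
  P=F Q=T R=F S=F T=F
  P=F Q=T R=T S=F T=F
Count: 2.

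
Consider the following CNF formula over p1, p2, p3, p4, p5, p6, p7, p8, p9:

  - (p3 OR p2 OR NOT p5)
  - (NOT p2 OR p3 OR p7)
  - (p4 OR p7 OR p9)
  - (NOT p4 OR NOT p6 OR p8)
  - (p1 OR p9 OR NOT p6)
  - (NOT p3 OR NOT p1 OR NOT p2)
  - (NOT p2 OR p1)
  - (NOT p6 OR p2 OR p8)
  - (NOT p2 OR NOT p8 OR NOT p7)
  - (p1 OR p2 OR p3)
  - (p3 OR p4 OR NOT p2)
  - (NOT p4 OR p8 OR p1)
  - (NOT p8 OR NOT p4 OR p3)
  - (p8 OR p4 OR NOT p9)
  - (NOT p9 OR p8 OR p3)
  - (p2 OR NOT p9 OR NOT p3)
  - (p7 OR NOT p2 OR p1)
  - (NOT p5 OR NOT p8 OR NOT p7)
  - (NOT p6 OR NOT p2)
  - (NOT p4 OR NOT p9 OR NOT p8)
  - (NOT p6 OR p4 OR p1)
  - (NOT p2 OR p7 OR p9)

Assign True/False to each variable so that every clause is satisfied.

p1=True, p2=False, p3=True, p4=False, p5=False, p6=False, p7=True, p8=False, p9=False

Check each clause:
  1. (p2 OR NOT p5 OR p3) — p3 is true.
  2. (p3 OR NOT p2 OR p7) — p3 is true.
  3. (p9 OR p7 OR p4) — p7 is true.
  4. (NOT p6 OR NOT p4 OR p8) — NOT p6 is true.
  5. (p1 OR NOT p6 OR p9) — NOT p6 is true.
  6. (NOT p2 OR NOT p3 OR NOT p1) — NOT p2 is true.
  7. (p1 OR NOT p2) — p1 is true.
  8. (NOT p6 OR p8 OR p2) — NOT p6 is true.
  9. (NOT p2 OR NOT p7 OR NOT p8) — NOT p8 is true.
  10. (p3 OR p2 OR p1) — p1 is true.
  11. (p4 OR NOT p2 OR p3) — p3 is true.
  12. (NOT p4 OR p8 OR p1) — p1 is true.
  13. (NOT p8 OR NOT p4 OR p3) — NOT p8 is true.
  14. (NOT p9 OR p8 OR p4) — NOT p9 is true.
  15. (p3 OR NOT p9 OR p8) — p3 is true.
  16. (p2 OR NOT p9 OR NOT p3) — NOT p9 is true.
  17. (p1 OR p7 OR NOT p2) — p1 is true.
  18. (NOT p7 OR NOT p5 OR NOT p8) — NOT p8 is true.
  19. (NOT p2 OR NOT p6) — NOT p6 is true.
  20. (NOT p4 OR NOT p8 OR NOT p9) — NOT p8 is true.
  21. (p1 OR p4 OR NOT p6) — p1 is true.
  22. (NOT p2 OR p9 OR p7) — NOT p2 is true.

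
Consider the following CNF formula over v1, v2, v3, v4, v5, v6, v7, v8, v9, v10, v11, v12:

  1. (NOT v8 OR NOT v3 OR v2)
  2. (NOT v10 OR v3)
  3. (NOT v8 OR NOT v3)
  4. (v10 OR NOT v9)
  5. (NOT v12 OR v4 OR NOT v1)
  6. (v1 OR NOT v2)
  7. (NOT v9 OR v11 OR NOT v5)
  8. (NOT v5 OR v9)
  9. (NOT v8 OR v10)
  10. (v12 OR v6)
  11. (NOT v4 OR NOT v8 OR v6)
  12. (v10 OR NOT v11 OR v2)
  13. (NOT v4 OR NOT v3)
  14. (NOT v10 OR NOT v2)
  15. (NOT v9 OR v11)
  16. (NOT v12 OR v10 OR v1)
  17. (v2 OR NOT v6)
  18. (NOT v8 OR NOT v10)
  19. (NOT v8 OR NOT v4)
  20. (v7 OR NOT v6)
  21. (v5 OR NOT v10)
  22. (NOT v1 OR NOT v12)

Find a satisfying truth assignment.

v1=T, v2=T, v3=T, v4=F, v5=F, v6=T, v7=T, v8=F, v9=F, v10=F, v11=F, v12=F

Check each clause:
  1. (NOT v3 OR NOT v8 OR v2) — NOT v8 is true.
  2. (v3 OR NOT v10) — v3 is true.
  3. (NOT v8 OR NOT v3) — NOT v8 is true.
  4. (v10 OR NOT v9) — NOT v9 is true.
  5. (NOT v12 OR NOT v1 OR v4) — NOT v12 is true.
  6. (NOT v2 OR v1) — v1 is true.
  7. (NOT v9 OR NOT v5 OR v11) — NOT v5 is true.
  8. (NOT v5 OR v9) — NOT v5 is true.
  9. (NOT v8 OR v10) — NOT v8 is true.
  10. (v12 OR v6) — v6 is true.
  11. (NOT v4 OR v6 OR NOT v8) — NOT v8 is true.
  12. (NOT v11 OR v10 OR v2) — v2 is true.
  13. (NOT v3 OR NOT v4) — NOT v4 is true.
  14. (NOT v2 OR NOT v10) — NOT v10 is true.
  15. (NOT v9 OR v11) — NOT v9 is true.
  16. (NOT v12 OR v1 OR v10) — v1 is true.
  17. (v2 OR NOT v6) — v2 is true.
  18. (NOT v10 OR NOT v8) — NOT v8 is true.
  19. (NOT v4 OR NOT v8) — NOT v8 is true.
  20. (NOT v6 OR v7) — v7 is true.
  21. (v5 OR NOT v10) — NOT v10 is true.
  22. (NOT v12 OR NOT v1) — NOT v12 is true.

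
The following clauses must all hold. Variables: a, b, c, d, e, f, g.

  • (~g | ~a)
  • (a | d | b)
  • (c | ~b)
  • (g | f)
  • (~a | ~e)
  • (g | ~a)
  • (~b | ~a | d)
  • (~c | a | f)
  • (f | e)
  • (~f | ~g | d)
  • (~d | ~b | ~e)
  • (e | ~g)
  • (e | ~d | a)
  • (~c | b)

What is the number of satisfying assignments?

5

The models are:
  a=F b=F c=F d=T e=T f=F g=T
  a=F b=F c=F d=T e=T f=T g=F
  a=F b=F c=F d=T e=T f=T g=T
  a=F b=T c=T d=F e=F f=T g=F
  a=F b=T c=T d=F e=T f=T g=F
Count: 5.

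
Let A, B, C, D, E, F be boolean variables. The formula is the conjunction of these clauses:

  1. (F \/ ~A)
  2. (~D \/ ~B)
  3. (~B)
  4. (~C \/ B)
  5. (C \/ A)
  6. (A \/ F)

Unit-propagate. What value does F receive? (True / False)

True

Unit clause (~B) sets B = False.
(B \/ ~C) with B = False leaves only ~C, so C = False.
(C \/ A): since C = False, the clause reduces to (A). A = True.
From (~A \/ F) and A = True: F = True.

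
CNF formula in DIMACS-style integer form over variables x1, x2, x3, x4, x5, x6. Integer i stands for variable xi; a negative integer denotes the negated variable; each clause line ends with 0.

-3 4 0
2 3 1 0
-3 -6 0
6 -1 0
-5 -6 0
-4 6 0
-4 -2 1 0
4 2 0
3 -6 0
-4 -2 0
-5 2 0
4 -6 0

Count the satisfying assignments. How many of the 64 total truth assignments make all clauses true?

Satisfying assignments:
  x1=0 x2=1 x3=0 x4=0 x5=0 x6=0
  x1=0 x2=1 x3=0 x4=0 x5=1 x6=0
That's 2 in total.

2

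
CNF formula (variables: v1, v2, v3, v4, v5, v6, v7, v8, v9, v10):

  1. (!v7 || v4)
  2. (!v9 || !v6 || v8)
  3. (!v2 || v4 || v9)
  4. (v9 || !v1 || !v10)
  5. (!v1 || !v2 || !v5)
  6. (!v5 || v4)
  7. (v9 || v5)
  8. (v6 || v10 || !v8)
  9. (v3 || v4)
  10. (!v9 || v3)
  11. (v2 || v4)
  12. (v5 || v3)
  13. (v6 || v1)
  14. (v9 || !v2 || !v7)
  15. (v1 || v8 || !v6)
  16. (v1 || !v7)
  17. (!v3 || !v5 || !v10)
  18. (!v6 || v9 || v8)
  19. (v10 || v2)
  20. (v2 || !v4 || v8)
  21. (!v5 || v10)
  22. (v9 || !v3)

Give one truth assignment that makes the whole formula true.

v1=True, v2=True, v3=True, v4=True, v5=False, v6=False, v7=False, v8=False, v9=True, v10=True

v7 occurs only negated in the remaining clauses — set v7 = False.
Try v1 = True.
Branch on v2: take v2 = True.
  then v5 is forced to False.
  then v9 is forced to True.
  then v3 is forced to True.
The remaining clauses are satisfied by v4 = True, v6 = False, v8 = False, v10 = True.
Every clause has at least one true literal under this assignment.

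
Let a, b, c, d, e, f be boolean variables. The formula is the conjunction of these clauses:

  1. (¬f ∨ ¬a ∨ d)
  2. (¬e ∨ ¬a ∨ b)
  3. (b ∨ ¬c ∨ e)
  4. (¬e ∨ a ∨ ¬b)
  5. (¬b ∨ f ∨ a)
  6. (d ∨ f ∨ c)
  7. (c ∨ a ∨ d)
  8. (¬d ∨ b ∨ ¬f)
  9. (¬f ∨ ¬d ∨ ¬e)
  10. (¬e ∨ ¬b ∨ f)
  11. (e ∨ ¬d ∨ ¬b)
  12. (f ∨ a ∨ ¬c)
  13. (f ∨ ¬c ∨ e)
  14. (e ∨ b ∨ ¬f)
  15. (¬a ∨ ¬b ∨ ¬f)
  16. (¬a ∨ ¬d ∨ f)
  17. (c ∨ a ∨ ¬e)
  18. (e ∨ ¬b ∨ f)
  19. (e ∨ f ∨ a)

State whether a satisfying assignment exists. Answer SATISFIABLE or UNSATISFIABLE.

SATISFIABLE

Try a = False.
For the remaining variables, b = False, c = True, d = False, e = True, f = True works.
So a = False, b = False, c = True, d = False, e = True, f = True is a satisfying assignment.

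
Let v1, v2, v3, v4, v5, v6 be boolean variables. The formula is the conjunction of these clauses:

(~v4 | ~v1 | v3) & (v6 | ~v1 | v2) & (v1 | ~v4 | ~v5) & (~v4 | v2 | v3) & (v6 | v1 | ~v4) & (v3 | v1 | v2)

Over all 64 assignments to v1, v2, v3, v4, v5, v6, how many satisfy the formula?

33

Case analysis on v1 and v4:
  v1=T, v4=T: v5 free; 3 ways for (v2,v3,v6) × 2^1 = 6.
  v1=T, v4=F: v3, v5 free; 3 ways for (v2,v6) × 2^2 = 12.
  v1=F, v4=T: remaining (v2,v3,v5,v6) ∈ {(F,T,F,T); (T,F,F,T); (T,T,F,T)} — 3.
  v1=F, v4=F: v5, v6 free; 3 ways for (v2,v3) × 2^2 = 12.
Total: 6 + 12 + 3 + 12 = 33.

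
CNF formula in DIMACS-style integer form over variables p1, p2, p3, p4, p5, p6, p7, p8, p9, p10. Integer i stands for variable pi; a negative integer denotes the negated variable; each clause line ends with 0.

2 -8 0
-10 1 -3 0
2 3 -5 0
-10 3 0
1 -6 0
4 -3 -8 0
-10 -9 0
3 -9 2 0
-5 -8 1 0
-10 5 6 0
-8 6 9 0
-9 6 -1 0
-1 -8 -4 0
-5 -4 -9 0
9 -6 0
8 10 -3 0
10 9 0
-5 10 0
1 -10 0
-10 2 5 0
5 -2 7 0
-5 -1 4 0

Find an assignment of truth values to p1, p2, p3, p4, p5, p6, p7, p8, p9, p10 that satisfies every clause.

p1 = 1  p2 = 1  p3 = 0  p4 = 1  p5 = 0  p6 = 1  p7 = 1  p8 = 0  p9 = 1  p10 = 0

p7 occurs only positively in the remaining clauses — set p7 = True.
Branch on p1: take p1 = True.
Branch on p2: take p2 = True.
The remaining clauses are satisfied by p3 = False, p4 = True, p5 = False, p6 = True, p8 = False, p9 = True, p10 = False.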